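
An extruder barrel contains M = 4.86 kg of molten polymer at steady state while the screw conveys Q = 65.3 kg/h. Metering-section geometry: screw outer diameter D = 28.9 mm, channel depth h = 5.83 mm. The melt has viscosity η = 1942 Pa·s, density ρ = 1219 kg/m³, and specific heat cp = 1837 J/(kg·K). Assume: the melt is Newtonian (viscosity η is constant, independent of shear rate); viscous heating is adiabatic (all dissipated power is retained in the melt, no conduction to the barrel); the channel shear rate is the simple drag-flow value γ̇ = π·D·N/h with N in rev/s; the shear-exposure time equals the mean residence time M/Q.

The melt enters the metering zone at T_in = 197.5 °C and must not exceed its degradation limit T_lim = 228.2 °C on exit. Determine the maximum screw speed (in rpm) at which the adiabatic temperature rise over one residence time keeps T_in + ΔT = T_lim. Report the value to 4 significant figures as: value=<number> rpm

value=44.29 rpm

Throughput in SI: Q_s = 65.3 kg/h ÷ 3600 s/h = 0.0181389 kg/s
t_res = M / Q_s = 4.86 / 0.0181389 = 267.933 s
Geometry in SI: D = 28.9 mm → 0.0289 m, h = 5.83 mm → 0.00583 m
ΔT_a = T_lim − T_in = 228.2 °C − 197.5 °C = 30.7 K
γ̇_max² = ΔT_a·ρ·cp/(η·t_res) = 30.7·1219·1837/(1942·267.933) = 132.122 s⁻²
γ̇_max = sqrt(132.122) = 11.4945 s⁻¹
Solve γ̇ = πDN/h for N: N_max = γ̇_max·h/(π·D) = 11.4945 × 0.00583 / (π × 0.0289) = 0.73809 rev/s = 44.2854 rpm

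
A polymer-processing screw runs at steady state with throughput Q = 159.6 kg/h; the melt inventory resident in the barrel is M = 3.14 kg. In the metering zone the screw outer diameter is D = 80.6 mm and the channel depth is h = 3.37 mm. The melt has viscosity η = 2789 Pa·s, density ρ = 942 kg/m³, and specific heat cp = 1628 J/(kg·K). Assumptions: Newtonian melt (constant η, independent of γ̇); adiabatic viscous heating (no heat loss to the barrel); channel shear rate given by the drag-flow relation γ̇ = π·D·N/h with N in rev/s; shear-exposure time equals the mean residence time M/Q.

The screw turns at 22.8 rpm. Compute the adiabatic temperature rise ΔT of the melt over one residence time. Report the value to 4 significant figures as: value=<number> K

value=105.0 K

Q_s = Q / 3600 = 159.6 / 3600 = 0.0443333 kg/s
t_res = M / Q_s = 3.14 ÷ 0.0443333 = 70.8271 s
Convert to SI: D = 0.0806 m, h = 0.00337 m, N = 22.8/60 = 0.38 rev/s
γ̇ = π·D·N / h = π · 0.0806 · 0.38 / 0.00337 = 28.5521 s⁻¹
ΔT = η·γ̇²·t_res/(ρ·cp) = [2789 × 28.5521² × 70.8271] / [942 × 1628] = 105.007 K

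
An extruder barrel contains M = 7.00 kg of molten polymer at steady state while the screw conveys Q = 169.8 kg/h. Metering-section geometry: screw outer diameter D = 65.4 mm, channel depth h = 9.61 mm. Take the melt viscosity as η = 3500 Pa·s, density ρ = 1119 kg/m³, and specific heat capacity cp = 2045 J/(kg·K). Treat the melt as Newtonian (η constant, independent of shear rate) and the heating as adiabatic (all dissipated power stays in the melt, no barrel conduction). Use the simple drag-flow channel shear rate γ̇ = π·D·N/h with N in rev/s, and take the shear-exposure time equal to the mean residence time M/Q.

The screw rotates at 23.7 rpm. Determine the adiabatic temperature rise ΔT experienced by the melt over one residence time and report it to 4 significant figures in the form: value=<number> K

value=16.19 K

Q_s = Q / 3600 = 169.8 / 3600 = 0.0471667 kg/s
t_res = M / Q_s = 7.00 / 0.0471667 = 148.41 s
D = 65.4 mm = 0.0654 m;  h = 9.61 mm = 0.00961 m;  N = 23.7 rpm / 60 = 0.395 rev/s
Shear rate: γ̇ = πDN/h = π·0.0654·0.395/0.00961 = 8.44503 s⁻¹
Adiabatic rise: ΔT = η γ̇² t_res / (ρ cp) = 3500·(8.44503)²·148.41 / (1119·2045) = 16.1886 K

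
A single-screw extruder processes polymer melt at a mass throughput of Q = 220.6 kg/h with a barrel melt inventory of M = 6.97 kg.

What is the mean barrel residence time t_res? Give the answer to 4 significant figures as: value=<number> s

value=113.7 s

Q_s = Q / 3600 = 220.6 / 3600 = 0.0612778 kg/s
Mean residence time: t_res = M/Q_s = 6.97 kg / 0.0612778 kg/s = 113.744 s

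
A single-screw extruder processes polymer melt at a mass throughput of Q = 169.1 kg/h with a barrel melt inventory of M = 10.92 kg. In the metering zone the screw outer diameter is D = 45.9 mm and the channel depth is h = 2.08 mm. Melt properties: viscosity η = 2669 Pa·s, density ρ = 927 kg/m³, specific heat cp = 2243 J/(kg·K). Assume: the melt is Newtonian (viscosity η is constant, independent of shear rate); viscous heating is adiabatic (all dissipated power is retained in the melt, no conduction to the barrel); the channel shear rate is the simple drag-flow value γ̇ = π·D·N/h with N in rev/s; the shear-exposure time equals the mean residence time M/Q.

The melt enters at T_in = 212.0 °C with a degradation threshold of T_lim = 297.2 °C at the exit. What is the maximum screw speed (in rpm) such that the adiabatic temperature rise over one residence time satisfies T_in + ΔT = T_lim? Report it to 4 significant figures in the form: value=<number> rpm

value=14.62 rpm

Throughput in SI: Q_s = 169.1 kg/h ÷ 3600 s/h = 0.0469722 kg/s
Mean residence time: t_res = M/Q_s = 10.92 kg / 0.0469722 kg/s = 232.478 s
D = 45.9 mm = 0.0459 m;  h = 2.08 mm = 0.00208 m
ΔT_a = T_lim − T_in = 297.2 − 212.0 = 85.2 K
Invert ΔT = ηγ̇²t_res/(ρcp) for γ̇: γ̇_max² = ΔT_a ρ cp / (η t_res) = 85.2·927·2243 / (2669·232.478) = 285.508 s⁻²
γ̇_max = √285.508 = 16.897 s⁻¹
N_max = γ̇_max h / (πD) = 16.897·0.00208/(π·0.0459) = 0.243731 rev/s → ×60 = 14.6238 rpm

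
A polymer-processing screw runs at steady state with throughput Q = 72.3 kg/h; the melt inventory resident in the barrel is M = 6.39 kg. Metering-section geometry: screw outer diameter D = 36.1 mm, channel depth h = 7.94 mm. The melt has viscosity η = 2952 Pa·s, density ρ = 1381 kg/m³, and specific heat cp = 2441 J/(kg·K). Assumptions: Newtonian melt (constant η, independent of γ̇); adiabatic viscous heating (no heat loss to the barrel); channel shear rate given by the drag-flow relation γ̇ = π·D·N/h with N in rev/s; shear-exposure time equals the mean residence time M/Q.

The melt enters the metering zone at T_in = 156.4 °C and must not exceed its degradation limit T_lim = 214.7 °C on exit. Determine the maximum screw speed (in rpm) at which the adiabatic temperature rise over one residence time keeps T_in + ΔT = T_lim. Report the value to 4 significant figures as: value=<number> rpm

value=60.76 rpm

Throughput in SI: Q_s = 72.3 kg/h ÷ 3600 s/h = 0.0200833 kg/s
t_res = M / Q_s = 6.39 / 0.0200833 = 318.174 s
Convert to metres: D = 0.0361 m, h = 0.00794 m
ΔT_a = T_lim − T_in = 214.7 °C − 156.4 °C = 58.3 K
γ̇_max² = ΔT_a·ρ·cp/(η·t_res) = 58.3·1381·2441/(2952·318.174) = 209.242 s⁻²
γ̇_max = sqrt(209.242) = 14.4652 s⁻¹
N_max = γ̇_max·h / (π·D) = 14.4652 · 0.00794 / (π · 0.0361) = 1.01272 rev/s = 60.763 rpm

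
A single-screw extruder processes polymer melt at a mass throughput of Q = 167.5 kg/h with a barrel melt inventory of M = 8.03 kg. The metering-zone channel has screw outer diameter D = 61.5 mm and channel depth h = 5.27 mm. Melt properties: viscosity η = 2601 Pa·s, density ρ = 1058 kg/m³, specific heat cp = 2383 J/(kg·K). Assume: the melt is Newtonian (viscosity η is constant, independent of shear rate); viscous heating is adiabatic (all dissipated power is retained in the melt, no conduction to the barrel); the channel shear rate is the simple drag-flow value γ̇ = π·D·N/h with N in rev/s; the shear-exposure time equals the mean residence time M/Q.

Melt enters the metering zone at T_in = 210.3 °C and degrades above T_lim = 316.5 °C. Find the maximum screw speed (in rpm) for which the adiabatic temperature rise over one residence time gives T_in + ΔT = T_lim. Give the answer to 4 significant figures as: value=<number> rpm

value=39.97 rpm

Q_s = Q / 3600 = 167.5 / 3600 = 0.0465278 kg/s
t_res = M / Q_s = 8.03 / 0.0465278 = 172.585 s
Geometry in SI: D = 61.5 mm → 0.0615 m, h = 5.27 mm → 0.00527 m
ΔT_a = T_lim − T_in = 316.5 °C − 210.3 °C = 106.2 K
γ̇_max² = ΔT_a·ρ·cp / (η·t_res) = [106.2 × 1058 × 2383] / [2601 × 172.585] = 596.473 s⁻²
Take the square root: γ̇_max = √(596.473) = 24.4228 s⁻¹
N_max = γ̇_max h / (πD) = 24.4228·0.00527/(π·0.0615) = 0.666164 rev/s → ×60 = 39.9698 rpm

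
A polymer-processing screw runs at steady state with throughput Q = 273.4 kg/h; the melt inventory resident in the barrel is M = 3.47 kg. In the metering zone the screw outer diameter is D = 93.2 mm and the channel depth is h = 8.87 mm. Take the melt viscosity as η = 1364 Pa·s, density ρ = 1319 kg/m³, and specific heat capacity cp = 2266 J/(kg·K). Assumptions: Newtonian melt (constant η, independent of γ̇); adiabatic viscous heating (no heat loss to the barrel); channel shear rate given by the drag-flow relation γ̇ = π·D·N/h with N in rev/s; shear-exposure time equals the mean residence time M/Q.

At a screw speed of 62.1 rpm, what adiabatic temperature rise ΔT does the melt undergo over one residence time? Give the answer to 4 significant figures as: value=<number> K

value=24.34 K

Q_s = Q / 3600 = 273.4 / 3600 = 0.0759444 kg/s
t_res = M / Q_s = 3.47 ÷ 0.0759444 = 45.6913 s
Convert to SI: D = 0.0932 m, h = 0.00887 m, N = 62.1/60 = 1.035 rev/s
γ̇ = π D N / h = (π)(0.0932)(1.035) / 0.00887 = 34.1651 s⁻¹
Adiabatic rise: ΔT = η γ̇² t_res / (ρ cp) = 1364·(34.1651)²·45.6913 / (1319·2266) = 24.3393 K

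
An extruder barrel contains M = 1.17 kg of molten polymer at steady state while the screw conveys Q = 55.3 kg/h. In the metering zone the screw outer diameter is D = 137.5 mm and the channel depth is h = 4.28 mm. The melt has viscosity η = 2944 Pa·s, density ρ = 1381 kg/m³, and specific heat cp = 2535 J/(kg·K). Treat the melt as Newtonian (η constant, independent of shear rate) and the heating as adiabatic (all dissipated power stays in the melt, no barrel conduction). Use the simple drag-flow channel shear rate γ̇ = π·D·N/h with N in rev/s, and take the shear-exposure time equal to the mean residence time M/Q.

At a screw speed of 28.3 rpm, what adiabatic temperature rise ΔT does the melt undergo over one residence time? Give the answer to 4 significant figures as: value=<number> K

Q_s = Q / 3600 = 55.3 / 3600 = 0.0153611 kg/s
Mean residence time: t_res = M/Q_s = 1.17 kg / 0.0153611 kg/s = 76.1664 s
D = 137.5 mm = 0.1375 m;  h = 4.28 mm = 0.00428 m;  N = 28.3 rpm / 60 = 0.471667 rev/s
γ̇ = π D N / h = (π)(0.1375)(0.471667) / 0.00428 = 47.6041 s⁻¹
ΔT = η·γ̇²·t_res/(ρ·cp) = [2944 × 47.6041² × 76.1664] / [1381 × 2535] = 145.15 K

value=145.2 K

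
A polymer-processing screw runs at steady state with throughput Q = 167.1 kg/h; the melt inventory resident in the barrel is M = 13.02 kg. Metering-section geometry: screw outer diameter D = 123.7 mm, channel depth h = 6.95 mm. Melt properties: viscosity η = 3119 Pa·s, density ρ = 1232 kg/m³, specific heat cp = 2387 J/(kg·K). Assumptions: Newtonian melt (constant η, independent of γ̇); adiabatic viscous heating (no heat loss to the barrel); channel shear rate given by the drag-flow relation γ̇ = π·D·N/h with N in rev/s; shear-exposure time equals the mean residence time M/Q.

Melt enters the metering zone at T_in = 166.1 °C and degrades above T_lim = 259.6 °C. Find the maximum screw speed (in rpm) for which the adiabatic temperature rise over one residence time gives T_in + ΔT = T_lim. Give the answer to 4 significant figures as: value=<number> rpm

value=19.02 rpm

Q_s = Q / 3600 = 167.1 / 3600 = 0.0464167 kg/s
t_res = M / Q_s = 13.02 ÷ 0.0464167 = 280.503 s
Geometry in SI: D = 123.7 mm → 0.1237 m, h = 6.95 mm → 0.00695 m
ΔT_a = T_lim − T_in = 259.6 °C − 166.1 °C = 93.5 K
γ̇_max² = ΔT_a·ρ·cp/(η·t_res) = 93.5·1232·2387/(3119·280.503) = 314.284 s⁻²
γ̇_max = √314.284 = 17.7281 s⁻¹
N_max = γ̇_max·h / (π·D) = 17.7281 · 0.00695 / (π · 0.1237) = 0.317049 rev/s = 19.0229 rpm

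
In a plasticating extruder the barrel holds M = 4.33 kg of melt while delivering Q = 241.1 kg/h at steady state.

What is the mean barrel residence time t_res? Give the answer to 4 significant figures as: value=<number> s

Throughput in SI: Q_s = 241.1 kg/h ÷ 3600 s/h = 0.0669722 kg/s
Mean residence time: t_res = M/Q_s = 4.33 kg / 0.0669722 kg/s = 64.6537 s

value=64.65 s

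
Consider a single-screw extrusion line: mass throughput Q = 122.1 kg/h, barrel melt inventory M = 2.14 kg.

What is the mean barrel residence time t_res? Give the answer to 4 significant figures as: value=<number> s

value=63.10 s

Throughput in SI: Q_s = 122.1 kg/h ÷ 3600 s/h = 0.0339167 kg/s
t_res = M / Q_s = 2.14 ÷ 0.0339167 = 63.0958 s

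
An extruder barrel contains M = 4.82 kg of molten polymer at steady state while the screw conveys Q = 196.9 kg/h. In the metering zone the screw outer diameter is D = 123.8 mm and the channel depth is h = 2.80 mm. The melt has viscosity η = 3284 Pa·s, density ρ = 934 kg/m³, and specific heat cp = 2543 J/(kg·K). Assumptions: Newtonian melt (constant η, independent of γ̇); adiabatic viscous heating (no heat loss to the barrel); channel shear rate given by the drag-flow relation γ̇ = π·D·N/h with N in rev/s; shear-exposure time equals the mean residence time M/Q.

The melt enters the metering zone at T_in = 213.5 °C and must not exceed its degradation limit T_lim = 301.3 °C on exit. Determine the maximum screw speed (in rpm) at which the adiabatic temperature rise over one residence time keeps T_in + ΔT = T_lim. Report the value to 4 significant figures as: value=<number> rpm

value=11.60 rpm

Throughput in SI: Q_s = 196.9 kg/h ÷ 3600 s/h = 0.0546944 kg/s
t_res = M / Q_s = 4.82 ÷ 0.0546944 = 88.126 s
Geometry in SI: D = 123.8 mm → 0.1238 m, h = 2.80 mm → 0.0028 m
ΔT_a = T_lim − T_in = 301.3 − 213.5 = 87.8 K
Invert ΔT = ηγ̇²t_res/(ρcp) for γ̇: γ̇_max² = ΔT_a ρ cp / (η t_res) = 87.8·934·2543 / (3284·88.126) = 720.578 s⁻²
γ̇_max = √720.578 = 26.8436 s⁻¹
N_max = γ̇_max·h / (π·D) = 26.8436 · 0.0028 / (π · 0.1238) = 0.193254 rev/s = 11.5952 rpm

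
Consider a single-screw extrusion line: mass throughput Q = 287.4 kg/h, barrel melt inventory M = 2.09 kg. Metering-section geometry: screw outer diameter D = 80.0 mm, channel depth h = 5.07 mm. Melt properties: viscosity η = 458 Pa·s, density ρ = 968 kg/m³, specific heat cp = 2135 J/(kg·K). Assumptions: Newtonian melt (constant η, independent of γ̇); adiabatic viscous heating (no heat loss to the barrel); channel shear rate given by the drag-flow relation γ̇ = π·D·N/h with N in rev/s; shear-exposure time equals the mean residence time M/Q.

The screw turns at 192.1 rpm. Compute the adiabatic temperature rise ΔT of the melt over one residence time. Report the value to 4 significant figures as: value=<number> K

value=146.1 K

Convert throughput: Q = 287.4 kg/h = 287.4/3600 = 0.0798333 kg/s
t_res = M / Q_s = 2.09 / 0.0798333 = 26.1795 s
Convert to SI: D = 0.08 m, h = 0.00507 m, N = 192.1/60 = 3.20167 rev/s
γ̇ = π·D·N / h = π · 0.08 · 3.20167 / 0.00507 = 158.711 s⁻¹
ΔT = η·γ̇²·t_res/(ρ·cp) = [458 × 158.711² × 26.1795] / [968 × 2135] = 146.14 K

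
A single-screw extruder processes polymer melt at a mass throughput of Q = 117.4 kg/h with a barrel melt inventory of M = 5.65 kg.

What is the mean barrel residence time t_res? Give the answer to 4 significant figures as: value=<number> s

Convert throughput: Q = 117.4 kg/h = 117.4/3600 = 0.0326111 kg/s
Mean residence time: t_res = M/Q_s = 5.65 kg / 0.0326111 kg/s = 173.254 s

value=173.3 s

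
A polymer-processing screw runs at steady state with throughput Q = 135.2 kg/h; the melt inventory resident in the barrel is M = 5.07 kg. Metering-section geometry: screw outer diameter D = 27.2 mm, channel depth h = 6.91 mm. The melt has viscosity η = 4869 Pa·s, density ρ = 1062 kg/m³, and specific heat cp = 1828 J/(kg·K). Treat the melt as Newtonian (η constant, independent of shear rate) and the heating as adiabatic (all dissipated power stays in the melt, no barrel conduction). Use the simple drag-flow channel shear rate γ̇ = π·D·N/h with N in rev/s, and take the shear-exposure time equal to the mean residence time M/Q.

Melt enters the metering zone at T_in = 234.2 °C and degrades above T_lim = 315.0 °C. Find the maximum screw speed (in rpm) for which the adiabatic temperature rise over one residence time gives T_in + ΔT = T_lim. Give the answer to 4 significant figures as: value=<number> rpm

value=74.95 rpm

Q_s = Q / 3600 = 135.2 / 3600 = 0.0375556 kg/s
t_res = M / Q_s = 5.07 ÷ 0.0375556 = 135 s
Geometry in SI: D = 27.2 mm → 0.0272 m, h = 6.91 mm → 0.00691 m
Allowable rise: ΔT_a = T_lim − T_in = 315.0 − 234.2 = 80.8 K
γ̇_max² = ΔT_a·ρ·cp/(η·t_res) = 80.8·1062·1828/(4869·135) = 238.637 s⁻²
Take the square root: γ̇_max = √(238.637) = 15.4479 s⁻¹
Solve γ̇ = πDN/h for N: N_max = γ̇_max·h/(π·D) = 15.4479 × 0.00691 / (π × 0.0272) = 1.24919 rev/s = 74.9514 rpm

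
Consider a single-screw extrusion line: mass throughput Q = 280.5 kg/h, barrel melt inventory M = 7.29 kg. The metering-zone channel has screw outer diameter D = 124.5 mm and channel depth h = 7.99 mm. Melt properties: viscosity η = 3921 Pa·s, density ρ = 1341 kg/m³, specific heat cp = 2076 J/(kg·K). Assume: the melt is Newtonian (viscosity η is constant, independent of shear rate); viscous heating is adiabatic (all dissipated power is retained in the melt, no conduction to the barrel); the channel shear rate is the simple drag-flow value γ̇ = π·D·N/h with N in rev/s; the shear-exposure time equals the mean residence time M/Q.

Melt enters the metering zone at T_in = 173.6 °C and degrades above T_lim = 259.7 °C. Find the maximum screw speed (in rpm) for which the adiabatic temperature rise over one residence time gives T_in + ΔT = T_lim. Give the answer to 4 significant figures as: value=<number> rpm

value=31.33 rpm

Convert throughput: Q = 280.5 kg/h = 280.5/3600 = 0.0779167 kg/s
t_res = M / Q_s = 7.29 ÷ 0.0779167 = 93.5615 s
D = 124.5 mm = 0.1245 m;  h = 7.99 mm = 0.00799 m
ΔT_a = T_lim − T_in = 259.7 − 173.6 = 86.1 K
γ̇_max² = ΔT_a·ρ·cp/(η·t_res) = 86.1·1341·2076/(3921·93.5615) = 653.379 s⁻²
γ̇_max = √653.379 = 25.5613 s⁻¹
Solve γ̇ = πDN/h for N: N_max = γ̇_max·h/(π·D) = 25.5613 × 0.00799 / (π × 0.1245) = 0.522168 rev/s = 31.3301 rpm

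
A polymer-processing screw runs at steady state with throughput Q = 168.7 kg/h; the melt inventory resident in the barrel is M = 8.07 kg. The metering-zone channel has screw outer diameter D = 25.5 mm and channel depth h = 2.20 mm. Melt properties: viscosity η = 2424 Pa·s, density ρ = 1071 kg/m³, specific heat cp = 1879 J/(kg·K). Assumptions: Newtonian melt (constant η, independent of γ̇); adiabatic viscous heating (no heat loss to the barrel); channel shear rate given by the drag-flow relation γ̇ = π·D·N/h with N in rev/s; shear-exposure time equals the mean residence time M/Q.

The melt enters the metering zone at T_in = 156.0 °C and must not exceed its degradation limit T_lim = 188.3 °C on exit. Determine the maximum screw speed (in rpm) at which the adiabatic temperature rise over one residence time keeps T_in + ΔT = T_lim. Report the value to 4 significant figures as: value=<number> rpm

Throughput in SI: Q_s = 168.7 kg/h ÷ 3600 s/h = 0.0468611 kg/s
t_res = M / Q_s = 8.07 ÷ 0.0468611 = 172.211 s
D = 25.5 mm = 0.0255 m;  h = 2.20 mm = 0.0022 m
Allowable rise: ΔT_a = T_lim − T_in = 188.3 − 156.0 = 32.3 K
γ̇_max² = ΔT_a·ρ·cp/(η·t_res) = 32.3·1071·1879/(2424·172.211) = 155.713 s⁻²
γ̇_max = √155.713 = 12.4785 s⁻¹
N_max = γ̇_max·h / (π·D) = 12.4785 · 0.0022 / (π · 0.0255) = 0.342685 rev/s = 20.5611 rpm

value=20.56 rpm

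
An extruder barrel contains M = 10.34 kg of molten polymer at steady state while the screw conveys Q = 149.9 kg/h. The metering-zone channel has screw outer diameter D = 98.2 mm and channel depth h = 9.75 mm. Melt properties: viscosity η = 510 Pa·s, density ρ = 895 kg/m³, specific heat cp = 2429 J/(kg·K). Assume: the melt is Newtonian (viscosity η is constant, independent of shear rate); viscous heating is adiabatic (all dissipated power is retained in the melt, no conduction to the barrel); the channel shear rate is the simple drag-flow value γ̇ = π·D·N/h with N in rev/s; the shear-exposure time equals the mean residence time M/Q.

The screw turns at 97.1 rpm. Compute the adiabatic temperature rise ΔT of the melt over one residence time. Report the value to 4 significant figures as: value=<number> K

value=152.8 K

Throughput in SI: Q_s = 149.9 kg/h ÷ 3600 s/h = 0.0416389 kg/s
t_res = M / Q_s = 10.34 ÷ 0.0416389 = 248.326 s
Geometry in metres: D = 98.2 mm → 0.0982 m, h = 9.75 mm → 0.00975 m; screw speed N = 97.1 rpm = 1.61833 rev/s
γ̇ = π·D·N / h = π · 0.0982 · 1.61833 / 0.00975 = 51.2065 s⁻¹
Adiabatic rise: ΔT = η γ̇² t_res / (ρ cp) = 510·(51.2065)²·248.326 / (895·2429) = 152.753 K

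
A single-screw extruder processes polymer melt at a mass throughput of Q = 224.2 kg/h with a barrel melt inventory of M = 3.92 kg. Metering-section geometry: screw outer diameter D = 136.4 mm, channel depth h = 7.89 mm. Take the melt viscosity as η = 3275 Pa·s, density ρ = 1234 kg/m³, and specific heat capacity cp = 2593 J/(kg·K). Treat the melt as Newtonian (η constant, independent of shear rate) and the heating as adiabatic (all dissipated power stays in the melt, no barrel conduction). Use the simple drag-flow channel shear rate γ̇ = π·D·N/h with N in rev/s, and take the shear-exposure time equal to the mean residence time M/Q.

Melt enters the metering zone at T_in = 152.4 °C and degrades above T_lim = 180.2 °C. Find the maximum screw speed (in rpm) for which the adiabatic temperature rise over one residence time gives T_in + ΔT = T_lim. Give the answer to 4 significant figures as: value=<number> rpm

Q_s = Q / 3600 = 224.2 / 3600 = 0.0622778 kg/s
t_res = M / Q_s = 3.92 ÷ 0.0622778 = 62.9438 s
Convert to metres: D = 0.1364 m, h = 0.00789 m
ΔT_a = T_lim − T_in = 180.2 − 152.4 = 27.8 K
γ̇_max² = ΔT_a·ρ·cp/(η·t_res) = 27.8·1234·2593/(3275·62.9438) = 431.517 s⁻²
Take the square root: γ̇_max = √(431.517) = 20.773 s⁻¹
Solve γ̇ = πDN/h for N: N_max = γ̇_max·h/(π·D) = 20.773 × 0.00789 / (π × 0.1364) = 0.382483 rev/s = 22.949 rpm

value=22.95 rpm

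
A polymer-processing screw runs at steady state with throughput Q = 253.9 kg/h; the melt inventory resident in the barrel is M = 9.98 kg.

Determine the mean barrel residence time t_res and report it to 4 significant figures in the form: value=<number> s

value=141.5 s

Q_s = Q / 3600 = 253.9 / 3600 = 0.0705278 kg/s
Mean residence time: t_res = M/Q_s = 9.98 kg / 0.0705278 kg/s = 141.505 s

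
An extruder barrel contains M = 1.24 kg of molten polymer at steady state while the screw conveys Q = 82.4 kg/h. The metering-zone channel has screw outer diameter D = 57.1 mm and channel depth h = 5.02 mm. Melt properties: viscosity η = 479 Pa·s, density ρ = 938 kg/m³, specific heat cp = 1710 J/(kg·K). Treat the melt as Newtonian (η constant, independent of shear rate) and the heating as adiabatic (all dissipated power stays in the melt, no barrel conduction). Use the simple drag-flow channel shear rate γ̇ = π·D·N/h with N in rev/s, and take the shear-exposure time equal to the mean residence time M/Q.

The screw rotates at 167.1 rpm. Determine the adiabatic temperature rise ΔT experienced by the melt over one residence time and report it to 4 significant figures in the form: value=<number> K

Throughput in SI: Q_s = 82.4 kg/h ÷ 3600 s/h = 0.0228889 kg/s
t_res = M / Q_s = 1.24 ÷ 0.0228889 = 54.1748 s
Geometry in metres: D = 57.1 mm → 0.0571 m, h = 5.02 mm → 0.00502 m; screw speed N = 167.1 rpm = 2.785 rev/s
γ̇ = π·D·N / h = π · 0.0571 · 2.785 / 0.00502 = 99.5193 s⁻¹
ΔT = η·γ̇²·t_res / (ρ·cp) = 479 · (99.5193)² · 54.1748 / (938 · 1710) = 160.232 K

value=160.2 K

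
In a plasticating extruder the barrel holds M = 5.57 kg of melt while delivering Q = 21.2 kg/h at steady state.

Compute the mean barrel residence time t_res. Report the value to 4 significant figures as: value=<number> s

value=945.8 s

Convert throughput: Q = 21.2 kg/h = 21.2/3600 = 0.00588889 kg/s
t_res = M / Q_s = 5.57 / 0.00588889 = 945.849 s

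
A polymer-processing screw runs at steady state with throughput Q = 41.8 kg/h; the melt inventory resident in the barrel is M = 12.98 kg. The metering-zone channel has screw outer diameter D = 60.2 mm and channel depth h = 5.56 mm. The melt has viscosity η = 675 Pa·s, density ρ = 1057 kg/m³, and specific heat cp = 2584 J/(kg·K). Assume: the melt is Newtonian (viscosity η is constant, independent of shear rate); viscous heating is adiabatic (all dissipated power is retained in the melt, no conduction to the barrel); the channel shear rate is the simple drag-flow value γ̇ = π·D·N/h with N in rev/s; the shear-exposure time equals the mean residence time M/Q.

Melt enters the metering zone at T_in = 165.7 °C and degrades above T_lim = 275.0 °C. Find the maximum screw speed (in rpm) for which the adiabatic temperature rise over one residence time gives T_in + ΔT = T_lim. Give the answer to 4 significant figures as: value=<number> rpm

value=35.08 rpm

Q_s = Q / 3600 = 41.8 / 3600 = 0.0116111 kg/s
t_res = M / Q_s = 12.98 / 0.0116111 = 1117.89 s
Convert to metres: D = 0.0602 m, h = 0.00556 m
Allowable rise: ΔT_a = T_lim − T_in = 275.0 − 165.7 = 109.3 K
Invert ΔT = ηγ̇²t_res/(ρcp) for γ̇: γ̇_max² = ΔT_a ρ cp / (η t_res) = 109.3·1057·2584 / (675·1117.89) = 395.624 s⁻²
Take the square root: γ̇_max = √(395.624) = 19.8903 s⁻¹
N_max = γ̇_max h / (πD) = 19.8903·0.00556/(π·0.0602) = 0.58475 rev/s → ×60 = 35.085 rpm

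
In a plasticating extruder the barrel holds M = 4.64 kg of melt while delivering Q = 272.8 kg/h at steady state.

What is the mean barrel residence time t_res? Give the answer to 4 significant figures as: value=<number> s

Q_s = Q / 3600 = 272.8 / 3600 = 0.0757778 kg/s
Mean residence time: t_res = M/Q_s = 4.64 kg / 0.0757778 kg/s = 61.2317 s

value=61.23 s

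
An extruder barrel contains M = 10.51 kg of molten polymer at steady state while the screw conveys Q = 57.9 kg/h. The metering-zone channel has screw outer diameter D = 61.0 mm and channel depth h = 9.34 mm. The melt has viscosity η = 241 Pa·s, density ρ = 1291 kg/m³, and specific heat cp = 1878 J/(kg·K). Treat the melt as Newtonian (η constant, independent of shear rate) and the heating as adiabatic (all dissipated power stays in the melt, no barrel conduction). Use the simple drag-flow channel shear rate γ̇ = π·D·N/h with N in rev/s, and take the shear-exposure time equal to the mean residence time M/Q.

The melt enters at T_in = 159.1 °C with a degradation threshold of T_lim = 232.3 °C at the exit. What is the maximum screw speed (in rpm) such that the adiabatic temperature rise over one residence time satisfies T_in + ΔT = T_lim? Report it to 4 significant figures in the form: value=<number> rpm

value=98.17 rpm

Throughput in SI: Q_s = 57.9 kg/h ÷ 3600 s/h = 0.0160833 kg/s
t_res = M / Q_s = 10.51 / 0.0160833 = 653.472 s
Geometry in SI: D = 61.0 mm → 0.061 m, h = 9.34 mm → 0.00934 m
ΔT_a = T_lim − T_in = 232.3 °C − 159.1 °C = 73.2 K
γ̇_max² = ΔT_a·ρ·cp / (η·t_res) = [73.2 × 1291 × 1878] / [241 × 653.472] = 1126.91 s⁻²
γ̇_max = sqrt(1126.91) = 33.5695 s⁻¹
Solve γ̇ = πDN/h for N: N_max = γ̇_max·h/(π·D) = 33.5695 × 0.00934 / (π × 0.061) = 1.63611 rev/s = 98.1664 rpm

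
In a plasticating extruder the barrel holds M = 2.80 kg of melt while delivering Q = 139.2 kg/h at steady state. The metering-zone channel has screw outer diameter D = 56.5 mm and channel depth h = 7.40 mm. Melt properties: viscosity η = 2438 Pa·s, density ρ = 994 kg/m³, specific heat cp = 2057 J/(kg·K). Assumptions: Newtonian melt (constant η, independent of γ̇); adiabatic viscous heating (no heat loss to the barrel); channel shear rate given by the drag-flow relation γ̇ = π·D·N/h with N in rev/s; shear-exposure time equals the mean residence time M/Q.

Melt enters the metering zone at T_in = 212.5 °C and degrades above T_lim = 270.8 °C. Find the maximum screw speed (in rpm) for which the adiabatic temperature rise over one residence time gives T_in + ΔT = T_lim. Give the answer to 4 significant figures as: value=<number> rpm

value=65.00 rpm

Convert throughput: Q = 139.2 kg/h = 139.2/3600 = 0.0386667 kg/s
t_res = M / Q_s = 2.80 / 0.0386667 = 72.4138 s
Geometry in SI: D = 56.5 mm → 0.0565 m, h = 7.40 mm → 0.0074 m
Allowable rise: ΔT_a = T_lim − T_in = 270.8 − 212.5 = 58.3 K
Invert ΔT = ηγ̇²t_res/(ρcp) for γ̇: γ̇_max² = ΔT_a ρ cp / (η t_res) = 58.3·994·2057 / (2438·72.4138) = 675.203 s⁻²
γ̇_max = √675.203 = 25.9847 s⁻¹
N_max = γ̇_max h / (πD) = 25.9847·0.0074/(π·0.0565) = 1.0833 rev/s → ×60 = 64.9983 rpm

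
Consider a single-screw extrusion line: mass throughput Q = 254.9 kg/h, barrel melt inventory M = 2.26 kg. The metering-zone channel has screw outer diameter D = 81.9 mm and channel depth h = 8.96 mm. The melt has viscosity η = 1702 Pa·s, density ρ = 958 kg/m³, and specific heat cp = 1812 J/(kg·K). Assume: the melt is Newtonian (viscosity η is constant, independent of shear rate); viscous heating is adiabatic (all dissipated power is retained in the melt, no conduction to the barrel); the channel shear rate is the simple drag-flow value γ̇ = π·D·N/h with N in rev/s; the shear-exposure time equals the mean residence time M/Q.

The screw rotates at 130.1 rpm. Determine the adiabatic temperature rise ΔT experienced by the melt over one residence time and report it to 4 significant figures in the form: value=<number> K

value=121.3 K

Throughput in SI: Q_s = 254.9 kg/h ÷ 3600 s/h = 0.0708056 kg/s
t_res = M / Q_s = 2.26 ÷ 0.0708056 = 31.9184 s
Convert to SI: D = 0.0819 m, h = 0.00896 m, N = 130.1/60 = 2.16833 rev/s
γ̇ = π·D·N / h = π · 0.0819 · 2.16833 / 0.00896 = 62.2661 s⁻¹
Adiabatic rise: ΔT = η γ̇² t_res / (ρ cp) = 1702·(62.2661)²·31.9184 / (958·1812) = 121.333 K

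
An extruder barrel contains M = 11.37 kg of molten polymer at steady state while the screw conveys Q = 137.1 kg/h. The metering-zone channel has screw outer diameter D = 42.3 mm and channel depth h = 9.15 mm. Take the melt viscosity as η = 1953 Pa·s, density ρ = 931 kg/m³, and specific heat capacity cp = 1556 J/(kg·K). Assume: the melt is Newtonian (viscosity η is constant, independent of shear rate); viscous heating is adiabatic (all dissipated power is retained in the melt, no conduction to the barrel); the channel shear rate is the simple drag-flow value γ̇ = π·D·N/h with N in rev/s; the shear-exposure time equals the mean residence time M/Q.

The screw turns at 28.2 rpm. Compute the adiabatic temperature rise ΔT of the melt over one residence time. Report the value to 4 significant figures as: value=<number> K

Convert throughput: Q = 137.1 kg/h = 137.1/3600 = 0.0380833 kg/s
Mean residence time: t_res = M/Q_s = 11.37 kg / 0.0380833 kg/s = 298.556 s
Geometry in metres: D = 42.3 mm → 0.0423 m, h = 9.15 mm → 0.00915 m; screw speed N = 28.2 rpm = 0.47 rev/s
Shear rate: γ̇ = πDN/h = π·0.0423·0.47/0.00915 = 6.82601 s⁻¹
ΔT = η·γ̇²·t_res / (ρ·cp) = 1953 · (6.82601)² · 298.556 / (931 · 1556) = 18.7544 K

value=18.75 K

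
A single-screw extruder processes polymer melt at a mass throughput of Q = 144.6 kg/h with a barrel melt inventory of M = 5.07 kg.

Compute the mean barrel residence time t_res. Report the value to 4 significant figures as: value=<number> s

Convert throughput: Q = 144.6 kg/h = 144.6/3600 = 0.0401667 kg/s
t_res = M / Q_s = 5.07 ÷ 0.0401667 = 126.224 s

value=126.2 s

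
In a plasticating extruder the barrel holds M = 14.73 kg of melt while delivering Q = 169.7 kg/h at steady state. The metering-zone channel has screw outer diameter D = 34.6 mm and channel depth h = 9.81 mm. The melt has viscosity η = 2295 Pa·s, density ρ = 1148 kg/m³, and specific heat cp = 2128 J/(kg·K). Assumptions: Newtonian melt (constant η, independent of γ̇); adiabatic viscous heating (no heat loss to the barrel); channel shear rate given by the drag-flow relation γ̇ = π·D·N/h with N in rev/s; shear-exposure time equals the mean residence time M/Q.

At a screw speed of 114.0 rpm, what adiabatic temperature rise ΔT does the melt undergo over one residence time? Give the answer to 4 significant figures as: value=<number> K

value=130.1 K

Q_s = Q / 3600 = 169.7 / 3600 = 0.0471389 kg/s
t_res = M / Q_s = 14.73 ÷ 0.0471389 = 312.481 s
D = 34.6 mm = 0.0346 m;  h = 9.81 mm = 0.00981 m;  N = 114.0 rpm / 60 = 1.9 rev/s
γ̇ = π D N / h = (π)(0.0346)(1.9) / 0.00981 = 21.0528 s⁻¹
Adiabatic rise: ΔT = η γ̇² t_res / (ρ cp) = 2295·(21.0528)²·312.481 / (1148·2128) = 130.111 K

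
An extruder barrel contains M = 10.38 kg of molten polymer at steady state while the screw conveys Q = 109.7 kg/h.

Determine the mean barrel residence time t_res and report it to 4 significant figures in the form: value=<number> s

Throughput in SI: Q_s = 109.7 kg/h ÷ 3600 s/h = 0.0304722 kg/s
t_res = M / Q_s = 10.38 / 0.0304722 = 340.638 s

value=340.6 s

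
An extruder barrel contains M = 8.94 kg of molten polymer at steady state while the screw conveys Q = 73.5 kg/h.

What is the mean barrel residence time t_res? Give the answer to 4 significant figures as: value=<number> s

value=437.9 s

Q_s = Q / 3600 = 73.5 / 3600 = 0.0204167 kg/s
Mean residence time: t_res = M/Q_s = 8.94 kg / 0.0204167 kg/s = 437.878 s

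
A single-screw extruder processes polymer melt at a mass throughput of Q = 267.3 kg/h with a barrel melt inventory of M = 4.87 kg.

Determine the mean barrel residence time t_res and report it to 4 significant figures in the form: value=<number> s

Throughput in SI: Q_s = 267.3 kg/h ÷ 3600 s/h = 0.07425 kg/s
Mean residence time: t_res = M/Q_s = 4.87 kg / 0.07425 kg/s = 65.5892 s

value=65.59 s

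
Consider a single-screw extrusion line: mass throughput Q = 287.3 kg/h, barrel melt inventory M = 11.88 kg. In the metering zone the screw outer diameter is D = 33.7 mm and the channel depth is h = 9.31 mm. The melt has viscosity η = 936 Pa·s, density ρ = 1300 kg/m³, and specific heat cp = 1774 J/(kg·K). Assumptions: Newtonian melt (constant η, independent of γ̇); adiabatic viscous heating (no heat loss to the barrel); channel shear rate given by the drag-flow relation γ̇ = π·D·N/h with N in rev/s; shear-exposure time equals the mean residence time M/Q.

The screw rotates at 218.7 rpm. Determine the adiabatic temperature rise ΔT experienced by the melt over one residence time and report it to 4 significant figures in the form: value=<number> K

Q_s = Q / 3600 = 287.3 / 3600 = 0.0798056 kg/s
t_res = M / Q_s = 11.88 ÷ 0.0798056 = 148.862 s
Convert to SI: D = 0.0337 m, h = 0.00931 m, N = 218.7/60 = 3.645 rev/s
γ̇ = π·D·N / h = π · 0.0337 · 3.645 / 0.00931 = 41.4503 s⁻¹
ΔT = η·γ̇²·t_res / (ρ·cp) = 936 · (41.4503)² · 148.862 / (1300 · 1774) = 103.805 K

value=103.8 K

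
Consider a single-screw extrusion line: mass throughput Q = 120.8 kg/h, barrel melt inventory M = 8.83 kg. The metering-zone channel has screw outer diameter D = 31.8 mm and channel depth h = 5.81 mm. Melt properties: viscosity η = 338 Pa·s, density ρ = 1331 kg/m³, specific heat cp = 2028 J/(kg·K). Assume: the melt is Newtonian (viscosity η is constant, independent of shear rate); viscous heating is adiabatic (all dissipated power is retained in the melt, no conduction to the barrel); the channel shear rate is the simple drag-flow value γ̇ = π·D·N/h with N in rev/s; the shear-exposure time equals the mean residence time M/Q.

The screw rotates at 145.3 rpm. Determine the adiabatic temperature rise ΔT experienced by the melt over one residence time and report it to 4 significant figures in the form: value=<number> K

Convert throughput: Q = 120.8 kg/h = 120.8/3600 = 0.0335556 kg/s
t_res = M / Q_s = 8.83 ÷ 0.0335556 = 263.146 s
Geometry in metres: D = 31.8 mm → 0.0318 m, h = 5.81 mm → 0.00581 m; screw speed N = 145.3 rpm = 2.42167 rev/s
γ̇ = π·D·N / h = π · 0.0318 · 2.42167 / 0.00581 = 41.6404 s⁻¹
Adiabatic rise: ΔT = η γ̇² t_res / (ρ cp) = 338·(41.6404)²·263.146 / (1331·2028) = 57.1344 K

value=57.13 K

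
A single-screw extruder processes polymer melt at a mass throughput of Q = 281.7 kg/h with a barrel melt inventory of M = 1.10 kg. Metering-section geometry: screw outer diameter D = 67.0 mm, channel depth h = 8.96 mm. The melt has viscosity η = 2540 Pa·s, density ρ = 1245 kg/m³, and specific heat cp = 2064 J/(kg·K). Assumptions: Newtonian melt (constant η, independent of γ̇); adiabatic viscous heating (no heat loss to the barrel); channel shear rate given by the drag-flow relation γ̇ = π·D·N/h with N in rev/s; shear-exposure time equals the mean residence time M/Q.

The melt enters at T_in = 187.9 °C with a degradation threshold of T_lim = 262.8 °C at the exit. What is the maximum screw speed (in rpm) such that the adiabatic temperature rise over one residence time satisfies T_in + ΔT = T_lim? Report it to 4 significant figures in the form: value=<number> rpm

value=187.5 rpm

Convert throughput: Q = 281.7 kg/h = 281.7/3600 = 0.07825 kg/s
t_res = M / Q_s = 1.10 ÷ 0.07825 = 14.0575 s
D = 67.0 mm = 0.067 m;  h = 8.96 mm = 0.00896 m
ΔT_a = T_lim − T_in = 262.8 − 187.9 = 74.9 K
γ̇_max² = ΔT_a·ρ·cp/(η·t_res) = 74.9·1245·2064/(2540·14.0575) = 5390.37 s⁻²
Take the square root: γ̇_max = √(5390.37) = 73.4192 s⁻¹
N_max = γ̇_max h / (πD) = 73.4192·0.00896/(π·0.067) = 3.12531 rev/s → ×60 = 187.518 rpm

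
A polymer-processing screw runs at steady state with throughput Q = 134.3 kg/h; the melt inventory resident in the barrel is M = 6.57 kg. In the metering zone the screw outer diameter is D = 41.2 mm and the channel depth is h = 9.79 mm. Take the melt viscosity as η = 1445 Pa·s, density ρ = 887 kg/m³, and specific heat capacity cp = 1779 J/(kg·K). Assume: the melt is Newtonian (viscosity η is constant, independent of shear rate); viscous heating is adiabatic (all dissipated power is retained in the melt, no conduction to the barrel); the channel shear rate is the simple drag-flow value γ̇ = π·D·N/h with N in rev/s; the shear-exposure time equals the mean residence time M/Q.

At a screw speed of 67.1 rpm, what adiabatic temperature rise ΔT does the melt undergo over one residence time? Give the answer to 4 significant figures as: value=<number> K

Q_s = Q / 3600 = 134.3 / 3600 = 0.0373056 kg/s
t_res = M / Q_s = 6.57 / 0.0373056 = 176.113 s
Convert to SI: D = 0.0412 m, h = 0.00979 m, N = 67.1/60 = 1.11833 rev/s
Shear rate: γ̇ = πDN/h = π·0.0412·1.11833/0.00979 = 14.7855 s⁻¹
Adiabatic rise: ΔT = η γ̇² t_res / (ρ cp) = 1445·(14.7855)²·176.113 / (887·1779) = 35.2559 K

value=35.26 K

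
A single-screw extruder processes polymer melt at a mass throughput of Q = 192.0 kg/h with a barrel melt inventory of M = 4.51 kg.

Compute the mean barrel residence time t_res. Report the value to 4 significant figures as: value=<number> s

value=84.56 s

Q_s = Q / 3600 = 192.0 / 3600 = 0.0533333 kg/s
t_res = M / Q_s = 4.51 ÷ 0.0533333 = 84.5625 s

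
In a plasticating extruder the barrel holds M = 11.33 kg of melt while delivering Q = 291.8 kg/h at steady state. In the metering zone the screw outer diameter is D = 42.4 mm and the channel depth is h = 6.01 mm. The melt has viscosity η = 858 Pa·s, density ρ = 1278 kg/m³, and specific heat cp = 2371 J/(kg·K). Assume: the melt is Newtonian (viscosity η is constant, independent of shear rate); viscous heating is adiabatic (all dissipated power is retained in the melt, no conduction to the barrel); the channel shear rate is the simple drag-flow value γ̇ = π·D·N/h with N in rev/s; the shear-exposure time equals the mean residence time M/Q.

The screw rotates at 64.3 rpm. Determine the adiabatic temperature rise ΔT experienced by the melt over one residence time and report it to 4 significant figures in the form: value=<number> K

Throughput in SI: Q_s = 291.8 kg/h ÷ 3600 s/h = 0.0810556 kg/s
t_res = M / Q_s = 11.33 / 0.0810556 = 139.781 s
D = 42.4 mm = 0.0424 m;  h = 6.01 mm = 0.00601 m;  N = 64.3 rpm / 60 = 1.07167 rev/s
γ̇ = π D N / h = (π)(0.0424)(1.07167) / 0.00601 = 23.752 s⁻¹
Adiabatic rise: ΔT = η γ̇² t_res / (ρ cp) = 858·(23.752)²·139.781 / (1278·2371) = 22.3292 K

value=22.33 K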